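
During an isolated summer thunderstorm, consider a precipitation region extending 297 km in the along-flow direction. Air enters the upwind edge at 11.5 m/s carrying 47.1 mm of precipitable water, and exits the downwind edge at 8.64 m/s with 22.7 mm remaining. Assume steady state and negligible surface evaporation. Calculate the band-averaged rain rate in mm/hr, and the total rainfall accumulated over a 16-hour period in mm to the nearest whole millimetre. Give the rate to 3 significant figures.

Column moisture flux per unit crosswind length is F = V × PW.
Inflow: F_in = 11.5 × 47.1 = 541.65 mm·m/s
Outflow: F_out = 8.64 × 22.7 = 196.128 mm·m/s
Steady-state rate R = (F_in − F_out)/L = (541.65 − 196.128) / 297000 m = 1.163e-03 mm/s.
R = 1.163e-03 × 3600 = 4.19 mm/hr.
Over 16 h: total = 4.19 × 16 = 67.04 ≈ 67 mm.

R ≈ 4.19 mm/hr; total ≈ 67 mm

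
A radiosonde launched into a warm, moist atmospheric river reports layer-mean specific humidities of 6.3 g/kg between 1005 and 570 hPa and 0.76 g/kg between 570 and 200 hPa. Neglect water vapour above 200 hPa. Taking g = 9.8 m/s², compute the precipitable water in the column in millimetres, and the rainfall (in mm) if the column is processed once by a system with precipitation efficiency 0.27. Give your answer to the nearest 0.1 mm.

Precipitable water is the column-integrated vapour mass per unit area: PW = (1/g) Σ q̄ Δp, with q in kg/kg and Δp in Pa (1 kg/m² of water = 1 mm).
Layer 1005–570 hPa: Δp = 435 hPa = 43500 Pa, q̄ = 0.0063 kg/kg → 0.0063 × 43500 / 9.8 = 27.96 mm
Layer 570–200 hPa: Δp = 370 hPa = 37000 Pa, q̄ = 0.00076 kg/kg → 0.00076 × 37000 / 9.8 = 2.87 mm
PW = 27.96 + 2.87 = 30.83 ≈ 30.8 mm.
Rainfall = ε × PW = 0.27 × 30.8 = 8.3 mm.

PW ≈ 30.8 mm; rainfall ≈ 8.3 mm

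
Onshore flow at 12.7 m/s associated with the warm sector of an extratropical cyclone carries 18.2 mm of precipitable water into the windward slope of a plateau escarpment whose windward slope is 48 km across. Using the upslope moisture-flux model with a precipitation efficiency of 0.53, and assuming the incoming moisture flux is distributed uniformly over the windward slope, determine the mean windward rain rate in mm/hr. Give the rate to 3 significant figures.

Incoming column moisture flux per unit ridge length: F = V × PW = 12.7 × 18.2 = 231.14 mm·m/s.
Spread over the 48 km slope with efficiency ε = 0.53: R = ε·F/W = 0.53 × 231.14 / 48000 m = 2.552e-03 mm/s.
R = 2.552e-03 × 3600 = 9.19 mm/hr.

R ≈ 9.19 mm/hr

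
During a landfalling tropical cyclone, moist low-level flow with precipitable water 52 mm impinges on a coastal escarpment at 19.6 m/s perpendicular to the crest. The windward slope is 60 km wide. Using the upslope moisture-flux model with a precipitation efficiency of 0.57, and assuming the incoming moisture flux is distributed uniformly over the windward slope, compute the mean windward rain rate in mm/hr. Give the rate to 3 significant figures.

R ≈ 34.9 mm/hr

Incoming column moisture flux per unit ridge length: F = V × PW = 19.6 × 52 = 1019.2 mm·m/s.
Spread over the 60 km slope with efficiency ε = 0.57: R = ε·F/W = 0.57 × 1019.2 / 60000 m = 9.682e-03 mm/s.
R = 9.682e-03 × 3600 = 34.9 mm/hr.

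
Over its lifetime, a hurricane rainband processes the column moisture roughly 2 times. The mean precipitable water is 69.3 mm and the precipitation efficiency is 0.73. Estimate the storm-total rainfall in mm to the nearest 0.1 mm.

Each cycle deposits ε × PW = 0.73 × 69.3 = 50.589 mm.
Over 2 cycles: 2 × 50.589 = 101.2 mm.

rainfall ≈ 101.2 mm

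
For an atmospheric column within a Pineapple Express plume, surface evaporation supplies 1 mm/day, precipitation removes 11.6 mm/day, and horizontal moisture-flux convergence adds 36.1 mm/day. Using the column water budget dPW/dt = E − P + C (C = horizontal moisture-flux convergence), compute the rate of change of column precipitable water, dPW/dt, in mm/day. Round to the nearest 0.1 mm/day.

dPW/dt ≈ 25.5 mm/day

dPW/dt = E − P + C = 1 − 11.6 + (36.1) = 25.5 mm/day.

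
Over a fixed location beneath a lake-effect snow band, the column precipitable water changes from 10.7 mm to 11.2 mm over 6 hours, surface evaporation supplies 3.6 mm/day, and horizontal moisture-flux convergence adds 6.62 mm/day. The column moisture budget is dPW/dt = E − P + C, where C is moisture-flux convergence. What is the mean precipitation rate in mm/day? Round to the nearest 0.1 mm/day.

P ≈ 8.2 mm/day

dPW/dt = (11.2 − 10.7) mm / (6/24 day) = +2.000 mm/day.
P = E + C − dPW/dt = 3.6 + (6.62) − (+2.000) = 8.2 mm/day.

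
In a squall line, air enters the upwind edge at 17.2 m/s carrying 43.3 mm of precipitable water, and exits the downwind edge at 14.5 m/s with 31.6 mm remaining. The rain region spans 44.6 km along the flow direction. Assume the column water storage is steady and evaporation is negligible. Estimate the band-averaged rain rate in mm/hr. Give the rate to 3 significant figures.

R ≈ 23.1 mm/hr

Column moisture flux per unit crosswind length is F = V × PW.
Inflow: F_in = 17.2 × 43.3 = 744.76 mm·m/s
Outflow: F_out = 14.5 × 31.6 = 458.2 mm·m/s
Steady-state rate R = (F_in − F_out)/L = (744.76 − 458.2) / 44600 m = 6.425e-03 mm/s.
R = 6.425e-03 × 3600 = 23.1 mm/hr.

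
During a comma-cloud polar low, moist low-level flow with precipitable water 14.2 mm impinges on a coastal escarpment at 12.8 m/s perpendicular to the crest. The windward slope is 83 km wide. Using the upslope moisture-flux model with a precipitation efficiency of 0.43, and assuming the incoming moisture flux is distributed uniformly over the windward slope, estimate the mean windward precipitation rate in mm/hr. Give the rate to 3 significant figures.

Incoming column moisture flux per unit ridge length: F = V × PW = 12.8 × 14.2 = 181.76 mm·m/s.
Spread over the 83 km slope with efficiency ε = 0.43: R = ε·F/W = 0.43 × 181.76 / 83000 m = 9.416e-04 mm/s.
R = 9.416e-04 × 3600 = 3.39 mm/hr.

R ≈ 3.39 mm/hr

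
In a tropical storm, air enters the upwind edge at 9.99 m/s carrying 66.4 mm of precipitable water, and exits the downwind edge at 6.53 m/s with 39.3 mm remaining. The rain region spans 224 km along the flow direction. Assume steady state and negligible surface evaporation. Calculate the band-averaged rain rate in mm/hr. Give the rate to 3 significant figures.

Column moisture flux per unit crosswind length is F = V × PW.
Inflow: F_in = 9.99 × 66.4 = 663.336 mm·m/s
Outflow: F_out = 6.53 × 39.3 = 256.629 mm·m/s
Steady-state rate R = (F_in − F_out)/L = (663.336 − 256.629) / 224000 m = 1.816e-03 mm/s.
R = 1.816e-03 × 3600 = 6.54 mm/hr.

R ≈ 6.54 mm/hr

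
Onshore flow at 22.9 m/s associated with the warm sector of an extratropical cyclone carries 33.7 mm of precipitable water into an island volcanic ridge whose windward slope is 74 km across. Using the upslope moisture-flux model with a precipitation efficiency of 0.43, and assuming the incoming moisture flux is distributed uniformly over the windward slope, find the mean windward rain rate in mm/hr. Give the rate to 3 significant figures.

R ≈ 16.1 mm/hr

Incoming column moisture flux per unit ridge length: F = V × PW = 22.9 × 33.7 = 771.73 mm·m/s.
Spread over the 74 km slope with efficiency ε = 0.43: R = ε·F/W = 0.43 × 771.73 / 74000 m = 4.484e-03 mm/s.
R = 4.484e-03 × 3600 = 16.1 mm/hr.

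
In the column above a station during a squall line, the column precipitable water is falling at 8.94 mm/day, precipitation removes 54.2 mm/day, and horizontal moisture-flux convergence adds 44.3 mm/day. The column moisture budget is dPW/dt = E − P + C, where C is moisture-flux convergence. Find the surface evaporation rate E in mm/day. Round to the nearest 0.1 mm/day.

dPW/dt = -8.94 mm/day.
E = dPW/dt + P − C = (-8.94) + 54.2 − (44.3) = 1.0 mm/day.

E ≈ 1.0 mm/day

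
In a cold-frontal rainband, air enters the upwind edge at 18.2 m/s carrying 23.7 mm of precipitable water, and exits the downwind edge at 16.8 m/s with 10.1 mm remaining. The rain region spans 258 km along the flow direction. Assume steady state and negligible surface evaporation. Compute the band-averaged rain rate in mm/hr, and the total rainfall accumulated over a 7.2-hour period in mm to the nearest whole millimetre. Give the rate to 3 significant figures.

R ≈ 3.65 mm/hr; total ≈ 26 mm

Column moisture flux per unit crosswind length is F = V × PW.
Inflow: F_in = 18.2 × 23.7 = 431.34 mm·m/s
Outflow: F_out = 16.8 × 10.1 = 169.68 mm·m/s
Steady-state rate R = (F_in − F_out)/L = (431.34 − 169.68) / 258000 m = 1.014e-03 mm/s.
R = 1.014e-03 × 3600 = 3.65 mm/hr.
Over 7.2 h: total = 3.65 × 7.2 = 26.28 ≈ 26 mm.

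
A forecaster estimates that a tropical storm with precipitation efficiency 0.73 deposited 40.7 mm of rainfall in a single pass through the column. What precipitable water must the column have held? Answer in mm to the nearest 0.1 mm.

PW ≈ 55.8 mm

PW = rainfall / ε = 40.7 / 0.73 = 55.8 mm.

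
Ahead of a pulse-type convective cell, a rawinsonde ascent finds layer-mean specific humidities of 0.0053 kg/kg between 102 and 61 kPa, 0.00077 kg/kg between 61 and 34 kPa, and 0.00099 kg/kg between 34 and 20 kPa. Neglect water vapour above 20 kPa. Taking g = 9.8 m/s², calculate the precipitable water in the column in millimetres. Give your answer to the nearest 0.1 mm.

PW ≈ 25.7 mm

Precipitable water is the column-integrated vapour mass per unit area: PW = (1/g) Σ q̄ Δp, with q in kg/kg and Δp in Pa (1 kg/m² of water = 1 mm).
Layer 102–61 kPa: Δp = 410 hPa = 41000 Pa, q̄ = 0.0053 kg/kg → 0.0053 × 41000 / 9.8 = 22.17 mm
Layer 61–34 kPa: Δp = 270 hPa = 27000 Pa, q̄ = 0.00077 kg/kg → 0.00077 × 27000 / 9.8 = 2.12 mm
Layer 34–20 kPa: Δp = 140 hPa = 14000 Pa, q̄ = 0.00099 kg/kg → 0.00099 × 14000 / 9.8 = 1.41 mm
PW = 22.17 + 2.12 + 1.41 = 25.70 ≈ 25.7 mm.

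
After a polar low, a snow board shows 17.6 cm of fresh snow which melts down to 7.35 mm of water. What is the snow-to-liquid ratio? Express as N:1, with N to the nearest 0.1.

ratio ≈ 23.9

Ratio = snow depth / SWE = 176 mm / 7.35 mm = 23.9, i.e. 23.9:1.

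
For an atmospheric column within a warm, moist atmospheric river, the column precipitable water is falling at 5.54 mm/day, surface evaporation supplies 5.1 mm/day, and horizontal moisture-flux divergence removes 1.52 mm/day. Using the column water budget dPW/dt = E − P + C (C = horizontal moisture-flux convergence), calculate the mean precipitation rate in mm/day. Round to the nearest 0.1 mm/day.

P ≈ 9.1 mm/day

dPW/dt = -5.54 mm/day.
P = E + C − dPW/dt = 5.1 + (-1.52) − (-5.54) = 9.1 mm/day.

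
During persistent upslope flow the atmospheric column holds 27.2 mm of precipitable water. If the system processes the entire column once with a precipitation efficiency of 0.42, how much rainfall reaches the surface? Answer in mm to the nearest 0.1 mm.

rainfall ≈ 11.4 mm

Rainfall = ε × PW = 0.42 × 27.2 = 11.4 mm.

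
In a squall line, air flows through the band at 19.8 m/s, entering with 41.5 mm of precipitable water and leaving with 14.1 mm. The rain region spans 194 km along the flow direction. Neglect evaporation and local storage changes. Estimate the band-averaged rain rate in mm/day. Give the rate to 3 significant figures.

Column moisture flux per unit crosswind length is F = V × PW.
Inflow: F_in = 19.8 × 41.5 = 821.7 mm·m/s
Outflow: F_out = 19.8 × 14.1 = 279.18 mm·m/s
Steady-state rate R = (F_in − F_out)/L = (821.7 − 279.18) / 194000 m = 2.796e-03 mm/s.
R = 2.796e-03 × 3600 × 24 = 242 mm/day.

R ≈ 242 mm/day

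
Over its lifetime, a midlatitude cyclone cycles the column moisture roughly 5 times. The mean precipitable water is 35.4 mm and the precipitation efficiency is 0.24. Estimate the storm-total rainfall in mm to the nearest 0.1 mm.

rainfall ≈ 42.5 mm

Each cycle deposits ε × PW = 0.24 × 35.4 = 8.496 mm.
Over 5 cycles: 5 × 8.496 = 42.5 mm.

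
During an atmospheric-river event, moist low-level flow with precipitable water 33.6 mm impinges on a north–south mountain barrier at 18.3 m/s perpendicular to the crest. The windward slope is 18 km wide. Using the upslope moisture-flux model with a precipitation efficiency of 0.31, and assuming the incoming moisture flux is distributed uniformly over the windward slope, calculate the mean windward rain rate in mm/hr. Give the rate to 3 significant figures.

R ≈ 38.1 mm/hr

Incoming column moisture flux per unit ridge length: F = V × PW = 18.3 × 33.6 = 614.88 mm·m/s.
Spread over the 18 km slope with efficiency ε = 0.31: R = ε·F/W = 0.31 × 614.88 / 18000 m = 1.059e-02 mm/s.
R = 1.059e-02 × 3600 = 38.1 mm/hr.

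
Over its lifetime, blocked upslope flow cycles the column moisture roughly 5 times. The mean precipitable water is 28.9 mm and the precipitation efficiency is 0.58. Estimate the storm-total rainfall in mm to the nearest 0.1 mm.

Each cycle deposits ε × PW = 0.58 × 28.9 = 16.762 mm.
Over 5 cycles: 5 × 16.762 = 83.8 mm.

rainfall ≈ 83.8 mm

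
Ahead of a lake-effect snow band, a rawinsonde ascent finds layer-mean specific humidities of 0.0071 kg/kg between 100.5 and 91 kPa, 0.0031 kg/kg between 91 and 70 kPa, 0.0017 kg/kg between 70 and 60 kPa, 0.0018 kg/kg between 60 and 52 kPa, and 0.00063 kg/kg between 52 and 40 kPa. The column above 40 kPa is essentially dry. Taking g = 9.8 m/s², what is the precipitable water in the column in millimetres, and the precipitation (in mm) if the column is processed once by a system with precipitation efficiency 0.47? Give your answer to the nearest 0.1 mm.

Precipitable water is the column-integrated vapour mass per unit area: PW = (1/g) Σ q̄ Δp, with q in kg/kg and Δp in Pa (1 kg/m² of water = 1 mm).
Layer 100.5–91 kPa: Δp = 95 hPa = 9500 Pa, q̄ = 0.0071 kg/kg → 0.0071 × 9500 / 9.8 = 6.88 mm
Layer 91–70 kPa: Δp = 210 hPa = 21000 Pa, q̄ = 0.0031 kg/kg → 0.0031 × 21000 / 9.8 = 6.64 mm
Layer 70–60 kPa: Δp = 100 hPa = 10000 Pa, q̄ = 0.0017 kg/kg → 0.0017 × 10000 / 9.8 = 1.73 mm
Layer 60–52 kPa: Δp = 80 hPa = 8000 Pa, q̄ = 0.0018 kg/kg → 0.0018 × 8000 / 9.8 = 1.47 mm
Layer 52–40 kPa: Δp = 120 hPa = 12000 Pa, q̄ = 0.00063 kg/kg → 0.00063 × 12000 / 9.8 = 0.77 mm
PW = 6.88 + 6.64 + 1.73 + 1.47 + 0.77 = 17.49 ≈ 17.5 mm.
Precipitation = ε × PW = 0.47 × 17.5 = 8.2 mm.

PW ≈ 17.5 mm; precipitation ≈ 8.2 mm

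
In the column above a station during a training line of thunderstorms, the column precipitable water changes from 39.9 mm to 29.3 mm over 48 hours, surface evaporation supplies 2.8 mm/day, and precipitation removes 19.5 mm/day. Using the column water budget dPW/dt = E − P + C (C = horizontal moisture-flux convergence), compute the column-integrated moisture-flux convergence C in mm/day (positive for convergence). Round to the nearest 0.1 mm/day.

C ≈ 11.4 mm/day

dPW/dt = (29.3 − 39.9) mm / (48/24 day) = -5.300 mm/day.
C = dPW/dt − E + P = (-5.300) − 2.8 + 19.5 = 11.4 mm/day.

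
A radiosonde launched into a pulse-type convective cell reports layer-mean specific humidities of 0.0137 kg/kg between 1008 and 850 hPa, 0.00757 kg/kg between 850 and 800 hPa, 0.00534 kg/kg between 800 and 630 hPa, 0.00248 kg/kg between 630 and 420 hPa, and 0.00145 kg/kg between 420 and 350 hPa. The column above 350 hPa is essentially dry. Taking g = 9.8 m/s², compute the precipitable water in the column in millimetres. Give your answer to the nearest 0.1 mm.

PW ≈ 41.6 mm

Precipitable water is the column-integrated vapour mass per unit area: PW = (1/g) Σ q̄ Δp, with q in kg/kg and Δp in Pa (1 kg/m² of water = 1 mm).
Layer 1008–850 hPa: Δp = 158 hPa = 15800 Pa, q̄ = 0.0137 kg/kg → 0.0137 × 15800 / 9.8 = 22.09 mm
Layer 850–800 hPa: Δp = 50 hPa = 5000 Pa, q̄ = 0.00757 kg/kg → 0.00757 × 5000 / 9.8 = 3.86 mm
Layer 800–630 hPa: Δp = 170 hPa = 17000 Pa, q̄ = 0.00534 kg/kg → 0.00534 × 17000 / 9.8 = 9.26 mm
Layer 630–420 hPa: Δp = 210 hPa = 21000 Pa, q̄ = 0.00248 kg/kg → 0.00248 × 21000 / 9.8 = 5.31 mm
Layer 420–350 hPa: Δp = 70 hPa = 7000 Pa, q̄ = 0.00145 kg/kg → 0.00145 × 7000 / 9.8 = 1.04 mm
PW = 22.09 + 3.86 + 9.26 + 5.31 + 1.04 = 41.56 ≈ 41.6 mm.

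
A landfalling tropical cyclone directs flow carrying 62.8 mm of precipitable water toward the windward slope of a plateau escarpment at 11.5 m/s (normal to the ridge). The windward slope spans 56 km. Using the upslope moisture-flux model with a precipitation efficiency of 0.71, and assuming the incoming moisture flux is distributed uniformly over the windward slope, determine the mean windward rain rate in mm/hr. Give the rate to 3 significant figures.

Incoming column moisture flux per unit ridge length: F = V × PW = 11.5 × 62.8 = 722.2 mm·m/s.
Spread over the 56 km slope with efficiency ε = 0.71: R = ε·F/W = 0.71 × 722.2 / 56000 m = 9.156e-03 mm/s.
R = 9.156e-03 × 3600 = 33.0 mm/hr.

R ≈ 33.0 mm/hr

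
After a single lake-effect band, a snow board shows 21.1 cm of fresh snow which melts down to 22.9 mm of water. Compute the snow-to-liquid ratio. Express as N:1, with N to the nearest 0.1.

ratio ≈ 9.2

Ratio = snow depth / SWE = 211 mm / 22.9 mm = 9.2, i.e. 9.2:1.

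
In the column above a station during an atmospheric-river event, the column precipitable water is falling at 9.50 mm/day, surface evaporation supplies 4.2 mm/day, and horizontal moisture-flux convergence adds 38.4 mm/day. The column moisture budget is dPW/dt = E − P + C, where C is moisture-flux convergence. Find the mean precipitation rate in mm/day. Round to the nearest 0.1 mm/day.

P ≈ 52.1 mm/day

dPW/dt = -9.50 mm/day.
P = E + C − dPW/dt = 4.2 + (38.4) − (-9.50) = 52.1 mm/day.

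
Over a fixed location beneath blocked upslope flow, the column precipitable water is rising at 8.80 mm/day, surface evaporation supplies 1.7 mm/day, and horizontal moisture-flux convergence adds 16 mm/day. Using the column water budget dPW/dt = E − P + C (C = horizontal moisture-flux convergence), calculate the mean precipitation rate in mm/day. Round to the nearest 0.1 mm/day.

dPW/dt = +8.80 mm/day.
P = E + C − dPW/dt = 1.7 + (16) − (+8.80) = 8.9 mm/day.

P ≈ 8.9 mm/day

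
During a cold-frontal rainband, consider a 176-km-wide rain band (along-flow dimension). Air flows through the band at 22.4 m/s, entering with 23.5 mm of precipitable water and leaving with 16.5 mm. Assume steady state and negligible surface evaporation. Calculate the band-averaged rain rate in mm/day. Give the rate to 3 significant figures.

R ≈ 77.0 mm/day

Column moisture flux per unit crosswind length is F = V × PW.
Inflow: F_in = 22.4 × 23.5 = 526.4 mm·m/s
Outflow: F_out = 22.4 × 16.5 = 369.6 mm·m/s
Steady-state rate R = (F_in − F_out)/L = (526.4 − 369.6) / 176000 m = 8.909e-04 mm/s.
R = 8.909e-04 × 3600 × 24 = 77.0 mm/day.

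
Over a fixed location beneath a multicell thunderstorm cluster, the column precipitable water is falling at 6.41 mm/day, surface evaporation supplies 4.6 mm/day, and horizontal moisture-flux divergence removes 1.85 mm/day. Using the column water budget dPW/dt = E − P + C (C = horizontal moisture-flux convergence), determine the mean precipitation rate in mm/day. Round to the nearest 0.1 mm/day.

P ≈ 9.2 mm/day

dPW/dt = -6.41 mm/day.
P = E + C − dPW/dt = 4.6 + (-1.85) − (-6.41) = 9.2 mm/day.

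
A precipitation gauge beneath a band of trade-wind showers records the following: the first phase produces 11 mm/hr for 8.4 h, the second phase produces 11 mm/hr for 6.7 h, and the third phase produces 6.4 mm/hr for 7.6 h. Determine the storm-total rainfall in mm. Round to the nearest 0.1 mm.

total ≈ 214.7 mm

Total = Σ Rᵢ Δtᵢ = 11 × 8.4 + 11 × 6.7 + 6.4 × 7.6
      = 92.4 + 73.7 + 48.64 = 214.7 mm.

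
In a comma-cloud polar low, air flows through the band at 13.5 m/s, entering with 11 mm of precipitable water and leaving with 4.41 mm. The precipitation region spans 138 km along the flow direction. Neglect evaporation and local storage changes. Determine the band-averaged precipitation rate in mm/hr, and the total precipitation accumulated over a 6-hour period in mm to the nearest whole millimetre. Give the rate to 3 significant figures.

Column moisture flux per unit crosswind length is F = V × PW.
Inflow: F_in = 13.5 × 11 = 148.5 mm·m/s
Outflow: F_out = 13.5 × 4.41 = 59.535 mm·m/s
Steady-state rate R = (F_in − F_out)/L = (148.5 − 59.535) / 138000 m = 6.447e-04 mm/s.
R = 6.447e-04 × 3600 = 2.32 mm/hr.
Over 6 h: total = 2.32 × 6 = 13.92 ≈ 14 mm.

R ≈ 2.32 mm/hr; total ≈ 14 mm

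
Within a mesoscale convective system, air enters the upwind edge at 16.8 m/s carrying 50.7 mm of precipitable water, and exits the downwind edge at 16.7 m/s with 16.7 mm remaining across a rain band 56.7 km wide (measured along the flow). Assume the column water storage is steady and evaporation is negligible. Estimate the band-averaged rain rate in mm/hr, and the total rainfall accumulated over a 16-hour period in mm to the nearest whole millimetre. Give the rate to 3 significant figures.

Column moisture flux per unit crosswind length is F = V × PW.
Inflow: F_in = 16.8 × 50.7 = 851.76 mm·m/s
Outflow: F_out = 16.7 × 16.7 = 278.89 mm·m/s
Steady-state rate R = (F_in − F_out)/L = (851.76 − 278.89) / 56700 m = 1.010e-02 mm/s.
R = 1.010e-02 × 3600 = 36.4 mm/hr.
Over 16 h: total = 36.4 × 16 = 582.4 ≈ 582 mm.

R ≈ 36.4 mm/hr; total ≈ 582 mm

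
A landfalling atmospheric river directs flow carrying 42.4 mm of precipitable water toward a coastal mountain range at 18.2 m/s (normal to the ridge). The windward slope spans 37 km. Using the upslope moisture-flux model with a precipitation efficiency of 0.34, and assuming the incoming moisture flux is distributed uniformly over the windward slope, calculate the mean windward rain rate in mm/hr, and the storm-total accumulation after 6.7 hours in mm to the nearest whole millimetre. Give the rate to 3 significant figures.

R ≈ 25.5 mm/hr; total ≈ 171 mm

Incoming column moisture flux per unit ridge length: F = V × PW = 18.2 × 42.4 = 771.68 mm·m/s.
Spread over the 37 km slope with efficiency ε = 0.34: R = ε·F/W = 0.34 × 771.68 / 37000 m = 7.091e-03 mm/s.
R = 7.091e-03 × 3600 = 25.5 mm/hr.
Over 6.7 h: total = 25.5 × 6.7 = 170.85 ≈ 171 mm.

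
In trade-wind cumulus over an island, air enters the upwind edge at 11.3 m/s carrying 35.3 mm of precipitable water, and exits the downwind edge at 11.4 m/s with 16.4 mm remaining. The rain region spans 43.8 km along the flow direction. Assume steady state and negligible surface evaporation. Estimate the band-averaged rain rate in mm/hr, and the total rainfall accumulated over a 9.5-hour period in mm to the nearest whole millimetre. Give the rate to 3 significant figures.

Column moisture flux per unit crosswind length is F = V × PW.
Inflow: F_in = 11.3 × 35.3 = 398.89 mm·m/s
Outflow: F_out = 11.4 × 16.4 = 186.96 mm·m/s
Steady-state rate R = (F_in − F_out)/L = (398.89 − 186.96) / 43800 m = 4.839e-03 mm/s.
R = 4.839e-03 × 3600 = 17.4 mm/hr.
Over 9.5 h: total = 17.4 × 9.5 = 165.3 ≈ 165 mm.

R ≈ 17.4 mm/hr; total ≈ 165 mm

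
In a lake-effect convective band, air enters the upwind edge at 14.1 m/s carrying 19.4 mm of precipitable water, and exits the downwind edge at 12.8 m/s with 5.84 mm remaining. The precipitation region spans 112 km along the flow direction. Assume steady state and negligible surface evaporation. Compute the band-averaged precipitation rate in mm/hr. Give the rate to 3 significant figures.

Column moisture flux per unit crosswind length is F = V × PW.
Inflow: F_in = 14.1 × 19.4 = 273.54 mm·m/s
Outflow: F_out = 12.8 × 5.84 = 74.752 mm·m/s
Steady-state rate R = (F_in − F_out)/L = (273.54 − 74.752) / 112000 m = 1.775e-03 mm/s.
R = 1.775e-03 × 3600 = 6.39 mm/hr.

R ≈ 6.39 mm/hr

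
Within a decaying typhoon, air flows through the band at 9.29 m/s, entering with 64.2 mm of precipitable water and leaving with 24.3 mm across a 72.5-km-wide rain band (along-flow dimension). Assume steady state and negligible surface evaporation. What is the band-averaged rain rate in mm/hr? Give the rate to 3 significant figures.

Column moisture flux per unit crosswind length is F = V × PW.
Inflow: F_in = 9.29 × 64.2 = 596.418 mm·m/s
Outflow: F_out = 9.29 × 24.3 = 225.747 mm·m/s
Steady-state rate R = (F_in − F_out)/L = (596.418 − 225.747) / 72500 m = 5.113e-03 mm/s.
R = 5.113e-03 × 3600 = 18.4 mm/hr.

R ≈ 18.4 mm/hr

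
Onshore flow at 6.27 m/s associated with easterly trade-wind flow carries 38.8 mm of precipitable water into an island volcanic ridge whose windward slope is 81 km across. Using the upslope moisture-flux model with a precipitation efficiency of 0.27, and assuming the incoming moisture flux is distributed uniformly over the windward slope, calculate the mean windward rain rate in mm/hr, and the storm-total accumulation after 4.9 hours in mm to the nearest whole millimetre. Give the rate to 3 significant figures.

Incoming column moisture flux per unit ridge length: F = V × PW = 6.27 × 38.8 = 243.276 mm·m/s.
Spread over the 81 km slope with efficiency ε = 0.27: R = ε·F/W = 0.27 × 243.276 / 81000 m = 8.109e-04 mm/s.
R = 8.109e-04 × 3600 = 2.92 mm/hr.
Over 4.9 h: total = 2.92 × 4.9 = 14.308 ≈ 14 mm.

R ≈ 2.92 mm/hr; total ≈ 14 mm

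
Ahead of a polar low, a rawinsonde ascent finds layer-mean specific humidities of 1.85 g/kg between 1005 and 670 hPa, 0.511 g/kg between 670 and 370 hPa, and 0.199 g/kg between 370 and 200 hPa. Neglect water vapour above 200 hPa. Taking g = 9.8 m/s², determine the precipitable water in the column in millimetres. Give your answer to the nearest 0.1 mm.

PW ≈ 8.2 mm

Precipitable water is the column-integrated vapour mass per unit area: PW = (1/g) Σ q̄ Δp, with q in kg/kg and Δp in Pa (1 kg/m² of water = 1 mm).
Layer 1005–670 hPa: Δp = 335 hPa = 33500 Pa, q̄ = 0.00185 kg/kg → 0.00185 × 33500 / 9.8 = 6.32 mm
Layer 670–370 hPa: Δp = 300 hPa = 30000 Pa, q̄ = 0.000511 kg/kg → 0.000511 × 30000 / 9.8 = 1.56 mm
Layer 370–200 hPa: Δp = 170 hPa = 17000 Pa, q̄ = 0.000199 kg/kg → 0.000199 × 17000 / 9.8 = 0.35 mm
PW = 6.32 + 1.56 + 0.35 = 8.23 ≈ 8.2 mm.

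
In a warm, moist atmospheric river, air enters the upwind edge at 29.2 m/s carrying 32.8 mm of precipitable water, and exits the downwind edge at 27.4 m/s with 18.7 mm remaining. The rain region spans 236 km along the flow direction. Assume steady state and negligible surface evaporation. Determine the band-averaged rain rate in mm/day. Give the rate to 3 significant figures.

Column moisture flux per unit crosswind length is F = V × PW.
Inflow: F_in = 29.2 × 32.8 = 957.76 mm·m/s
Outflow: F_out = 27.4 × 18.7 = 512.38 mm·m/s
Steady-state rate R = (F_in − F_out)/L = (957.76 − 512.38) / 236000 m = 1.887e-03 mm/s.
R = 1.887e-03 × 3600 × 24 = 163 mm/day.

R ≈ 163 mm/day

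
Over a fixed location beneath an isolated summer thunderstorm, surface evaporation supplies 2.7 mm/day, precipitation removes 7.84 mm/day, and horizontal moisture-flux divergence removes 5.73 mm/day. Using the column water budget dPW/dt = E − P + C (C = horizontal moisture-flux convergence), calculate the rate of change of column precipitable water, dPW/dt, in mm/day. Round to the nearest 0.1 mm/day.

dPW/dt ≈ -10.9 mm/day

dPW/dt = E − P + C = 2.7 − 7.84 + (-5.73) = -10.9 mm/day.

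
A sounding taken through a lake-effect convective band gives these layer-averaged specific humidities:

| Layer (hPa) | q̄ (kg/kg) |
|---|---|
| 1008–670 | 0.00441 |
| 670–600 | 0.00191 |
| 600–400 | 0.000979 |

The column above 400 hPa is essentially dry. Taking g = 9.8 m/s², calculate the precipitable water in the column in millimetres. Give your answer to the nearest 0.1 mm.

PW ≈ 18.6 mm

Precipitable water is the column-integrated vapour mass per unit area: PW = (1/g) Σ q̄ Δp, with q in kg/kg and Δp in Pa (1 kg/m² of water = 1 mm).
Layer 1008–670 hPa: Δp = 338 hPa = 33800 Pa, q̄ = 0.00441 kg/kg → 0.00441 × 33800 / 9.8 = 15.21 mm
Layer 670–600 hPa: Δp = 70 hPa = 7000 Pa, q̄ = 0.00191 kg/kg → 0.00191 × 7000 / 9.8 = 1.36 mm
Layer 600–400 hPa: Δp = 200 hPa = 20000 Pa, q̄ = 0.000979 kg/kg → 0.000979 × 20000 / 9.8 = 2.00 mm
PW = 15.21 + 1.36 + 2.00 = 18.57 ≈ 18.6 mm.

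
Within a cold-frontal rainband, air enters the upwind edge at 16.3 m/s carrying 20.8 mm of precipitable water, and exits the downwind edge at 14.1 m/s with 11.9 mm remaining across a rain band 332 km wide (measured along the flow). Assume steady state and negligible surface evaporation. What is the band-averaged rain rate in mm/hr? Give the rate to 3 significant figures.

Column moisture flux per unit crosswind length is F = V × PW.
Inflow: F_in = 16.3 × 20.8 = 339.04 mm·m/s
Outflow: F_out = 14.1 × 11.9 = 167.79 mm·m/s
Steady-state rate R = (F_in − F_out)/L = (339.04 − 167.79) / 332000 m = 5.158e-04 mm/s.
R = 5.158e-04 × 3600 = 1.86 mm/hr.

R ≈ 1.86 mm/hr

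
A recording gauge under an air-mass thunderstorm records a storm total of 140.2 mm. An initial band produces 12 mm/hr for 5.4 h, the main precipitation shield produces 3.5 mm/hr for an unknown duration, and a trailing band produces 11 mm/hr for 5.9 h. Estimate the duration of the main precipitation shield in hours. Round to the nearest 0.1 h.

Known phases: 12 × 5.4 + 11 × 5.9 = 64.8 + 64.9 = 129.7 mm.
Remaining depth = 140.2 − 129.7 = 10.5 mm.
Duration = 10.5 / 3.5 = 3.0 h.

duration ≈ 3.0 h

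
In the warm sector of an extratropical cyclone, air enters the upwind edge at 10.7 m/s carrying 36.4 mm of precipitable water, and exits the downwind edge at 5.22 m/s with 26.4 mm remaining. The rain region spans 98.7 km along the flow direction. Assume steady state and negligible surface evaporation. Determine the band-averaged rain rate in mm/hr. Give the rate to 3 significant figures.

R ≈ 9.18 mm/hr

Column moisture flux per unit crosswind length is F = V × PW.
Inflow: F_in = 10.7 × 36.4 = 389.48 mm·m/s
Outflow: F_out = 5.22 × 26.4 = 137.808 mm·m/s
Steady-state rate R = (F_in − F_out)/L = (389.48 − 137.808) / 98700 m = 2.550e-03 mm/s.
R = 2.550e-03 × 3600 = 9.18 mm/hr.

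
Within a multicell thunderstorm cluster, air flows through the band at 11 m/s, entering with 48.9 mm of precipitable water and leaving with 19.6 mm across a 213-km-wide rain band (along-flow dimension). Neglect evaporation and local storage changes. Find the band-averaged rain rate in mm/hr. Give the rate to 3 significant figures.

Column moisture flux per unit crosswind length is F = V × PW.
Inflow: F_in = 11 × 48.9 = 537.9 mm·m/s
Outflow: F_out = 11 × 19.6 = 215.6 mm·m/s
Steady-state rate R = (F_in − F_out)/L = (537.9 − 215.6) / 213000 m = 1.513e-03 mm/s.
R = 1.513e-03 × 3600 = 5.45 mm/hr.

R ≈ 5.45 mm/hr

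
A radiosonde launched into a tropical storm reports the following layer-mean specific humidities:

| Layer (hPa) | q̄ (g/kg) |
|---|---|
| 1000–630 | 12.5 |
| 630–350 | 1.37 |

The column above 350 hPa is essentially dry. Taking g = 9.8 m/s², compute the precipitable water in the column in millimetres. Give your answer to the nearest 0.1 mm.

PW ≈ 51.1 mm

Precipitable water is the column-integrated vapour mass per unit area: PW = (1/g) Σ q̄ Δp, with q in kg/kg and Δp in Pa (1 kg/m² of water = 1 mm).
Layer 1000–630 hPa: Δp = 370 hPa = 37000 Pa, q̄ = 0.0125 kg/kg → 0.0125 × 37000 / 9.8 = 47.19 mm
Layer 630–350 hPa: Δp = 280 hPa = 28000 Pa, q̄ = 0.00137 kg/kg → 0.00137 × 28000 / 9.8 = 3.91 mm
PW = 47.19 + 3.91 = 51.10 ≈ 51.1 mm.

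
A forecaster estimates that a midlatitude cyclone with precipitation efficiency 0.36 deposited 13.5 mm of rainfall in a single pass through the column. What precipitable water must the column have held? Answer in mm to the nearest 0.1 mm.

PW = rainfall / ε = 13.5 / 0.36 = 37.5 mm.

PW ≈ 37.5 mm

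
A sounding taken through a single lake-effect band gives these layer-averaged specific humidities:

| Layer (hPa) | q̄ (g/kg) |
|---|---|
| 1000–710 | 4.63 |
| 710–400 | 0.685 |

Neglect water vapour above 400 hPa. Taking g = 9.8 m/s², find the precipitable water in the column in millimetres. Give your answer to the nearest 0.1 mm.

Precipitable water is the column-integrated vapour mass per unit area: PW = (1/g) Σ q̄ Δp, with q in kg/kg and Δp in Pa (1 kg/m² of water = 1 mm).
Layer 1000–710 hPa: Δp = 290 hPa = 29000 Pa, q̄ = 0.00463 kg/kg → 0.00463 × 29000 / 9.8 = 13.70 mm
Layer 710–400 hPa: Δp = 310 hPa = 31000 Pa, q̄ = 0.000685 kg/kg → 0.000685 × 31000 / 9.8 = 2.17 mm
PW = 13.70 + 2.17 = 15.87 ≈ 15.9 mm.

PW ≈ 15.9 mm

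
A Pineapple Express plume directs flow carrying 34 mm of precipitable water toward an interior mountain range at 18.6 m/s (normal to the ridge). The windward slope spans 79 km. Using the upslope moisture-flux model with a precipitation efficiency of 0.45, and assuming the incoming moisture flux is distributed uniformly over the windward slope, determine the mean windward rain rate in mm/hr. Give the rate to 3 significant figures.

R ≈ 13.0 mm/hr

Incoming column moisture flux per unit ridge length: F = V × PW = 18.6 × 34 = 632.4 mm·m/s.
Spread over the 79 km slope with efficiency ε = 0.45: R = ε·F/W = 0.45 × 632.4 / 79000 m = 3.602e-03 mm/s.
R = 3.602e-03 × 3600 = 13.0 mm/hr.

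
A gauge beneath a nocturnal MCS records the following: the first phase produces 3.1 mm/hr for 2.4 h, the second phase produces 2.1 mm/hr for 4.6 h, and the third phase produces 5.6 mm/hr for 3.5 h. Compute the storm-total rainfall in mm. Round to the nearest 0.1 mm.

Total = Σ Rᵢ Δtᵢ = 3.1 × 2.4 + 2.1 × 4.6 + 5.6 × 3.5
      = 7.44 + 9.66 + 19.6 = 36.7 mm.

total ≈ 36.7 mm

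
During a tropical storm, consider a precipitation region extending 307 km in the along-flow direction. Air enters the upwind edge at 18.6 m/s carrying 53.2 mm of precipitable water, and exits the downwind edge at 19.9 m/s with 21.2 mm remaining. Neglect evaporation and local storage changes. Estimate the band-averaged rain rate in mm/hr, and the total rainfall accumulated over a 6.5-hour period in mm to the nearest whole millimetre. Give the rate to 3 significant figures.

R ≈ 6.66 mm/hr; total ≈ 43 mm

Column moisture flux per unit crosswind length is F = V × PW.
Inflow: F_in = 18.6 × 53.2 = 989.52 mm·m/s
Outflow: F_out = 19.9 × 21.2 = 421.88 mm·m/s
Steady-state rate R = (F_in − F_out)/L = (989.52 − 421.88) / 307000 m = 1.849e-03 mm/s.
R = 1.849e-03 × 3600 = 6.66 mm/hr.
Over 6.5 h: total = 6.66 × 6.5 = 43.29 ≈ 43 mm.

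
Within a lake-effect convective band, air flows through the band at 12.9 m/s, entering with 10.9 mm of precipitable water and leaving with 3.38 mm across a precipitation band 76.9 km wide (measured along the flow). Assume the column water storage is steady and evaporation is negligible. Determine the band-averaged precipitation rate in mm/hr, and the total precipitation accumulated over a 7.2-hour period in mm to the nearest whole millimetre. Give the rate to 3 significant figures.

R ≈ 4.54 mm/hr; total ≈ 33 mm

Column moisture flux per unit crosswind length is F = V × PW.
Inflow: F_in = 12.9 × 10.9 = 140.61 mm·m/s
Outflow: F_out = 12.9 × 3.38 = 43.602 mm·m/s
Steady-state rate R = (F_in − F_out)/L = (140.61 − 43.602) / 76900 m = 1.261e-03 mm/s.
R = 1.261e-03 × 3600 = 4.54 mm/hr.
Over 7.2 h: total = 4.54 × 7.2 = 32.688 ≈ 33 mm.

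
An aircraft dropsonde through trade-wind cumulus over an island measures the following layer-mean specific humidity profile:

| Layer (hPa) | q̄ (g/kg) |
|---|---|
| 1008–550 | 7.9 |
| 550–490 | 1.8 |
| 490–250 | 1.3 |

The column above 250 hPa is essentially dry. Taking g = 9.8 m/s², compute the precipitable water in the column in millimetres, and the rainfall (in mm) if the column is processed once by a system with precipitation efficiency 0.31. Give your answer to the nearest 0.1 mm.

Precipitable water is the column-integrated vapour mass per unit area: PW = (1/g) Σ q̄ Δp, with q in kg/kg and Δp in Pa (1 kg/m² of water = 1 mm).
Layer 1008–550 hPa: Δp = 458 hPa = 45800 Pa, q̄ = 0.0079 kg/kg → 0.0079 × 45800 / 9.8 = 36.92 mm
Layer 550–490 hPa: Δp = 60 hPa = 6000 Pa, q̄ = 0.0018 kg/kg → 0.0018 × 6000 / 9.8 = 1.10 mm
Layer 490–250 hPa: Δp = 240 hPa = 24000 Pa, q̄ = 0.0013 kg/kg → 0.0013 × 24000 / 9.8 = 3.18 mm
PW = 36.92 + 1.10 + 3.18 = 41.20 ≈ 41.2 mm.
Rainfall = ε × PW = 0.31 × 41.2 = 12.8 mm.

PW ≈ 41.2 mm; rainfall ≈ 12.8 mm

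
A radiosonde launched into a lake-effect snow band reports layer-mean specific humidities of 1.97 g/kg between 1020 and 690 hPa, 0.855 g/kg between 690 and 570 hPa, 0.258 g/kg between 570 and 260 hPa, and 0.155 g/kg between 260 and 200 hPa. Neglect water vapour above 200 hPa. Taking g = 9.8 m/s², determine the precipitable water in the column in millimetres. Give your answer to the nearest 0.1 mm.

PW ≈ 8.6 mm

Precipitable water is the column-integrated vapour mass per unit area: PW = (1/g) Σ q̄ Δp, with q in kg/kg and Δp in Pa (1 kg/m² of water = 1 mm).
Layer 1020–690 hPa: Δp = 330 hPa = 33000 Pa, q̄ = 0.00197 kg/kg → 0.00197 × 33000 / 9.8 = 6.63 mm
Layer 690–570 hPa: Δp = 120 hPa = 12000 Pa, q̄ = 0.000855 kg/kg → 0.000855 × 12000 / 9.8 = 1.05 mm
Layer 570–260 hPa: Δp = 310 hPa = 31000 Pa, q̄ = 0.000258 kg/kg → 0.000258 × 31000 / 9.8 = 0.82 mm
Layer 260–200 hPa: Δp = 60 hPa = 6000 Pa, q̄ = 0.000155 kg/kg → 0.000155 × 6000 / 9.8 = 0.09 mm
PW = 6.63 + 1.05 + 0.82 + 0.09 = 8.59 ≈ 8.6 mm.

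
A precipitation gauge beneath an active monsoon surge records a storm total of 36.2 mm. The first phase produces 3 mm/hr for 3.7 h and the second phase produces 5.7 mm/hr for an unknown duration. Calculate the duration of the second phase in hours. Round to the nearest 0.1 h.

duration ≈ 4.4 h

Known phases: 3 × 3.7 = 11.1 mm.
Remaining depth = 36.2 − 11.1 = 25.1 mm.
Duration = 25.1 / 5.7 = 4.4 h.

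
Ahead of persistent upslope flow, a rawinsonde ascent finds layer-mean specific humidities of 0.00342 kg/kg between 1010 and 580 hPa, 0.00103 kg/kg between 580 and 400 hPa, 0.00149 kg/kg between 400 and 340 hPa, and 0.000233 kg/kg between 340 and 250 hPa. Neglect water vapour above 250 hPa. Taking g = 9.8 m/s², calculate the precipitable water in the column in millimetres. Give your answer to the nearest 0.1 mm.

PW ≈ 18.0 mm

Precipitable water is the column-integrated vapour mass per unit area: PW = (1/g) Σ q̄ Δp, with q in kg/kg and Δp in Pa (1 kg/m² of water = 1 mm).
Layer 1010–580 hPa: Δp = 430 hPa = 43000 Pa, q̄ = 0.00342 kg/kg → 0.00342 × 43000 / 9.8 = 15.01 mm
Layer 580–400 hPa: Δp = 180 hPa = 18000 Pa, q̄ = 0.00103 kg/kg → 0.00103 × 18000 / 9.8 = 1.89 mm
Layer 400–340 hPa: Δp = 60 hPa = 6000 Pa, q̄ = 0.00149 kg/kg → 0.00149 × 6000 / 9.8 = 0.91 mm
Layer 340–250 hPa: Δp = 90 hPa = 9000 Pa, q̄ = 0.000233 kg/kg → 0.000233 × 9000 / 9.8 = 0.21 mm
PW = 15.01 + 1.89 + 0.91 + 0.21 = 18.02 ≈ 18.0 mm.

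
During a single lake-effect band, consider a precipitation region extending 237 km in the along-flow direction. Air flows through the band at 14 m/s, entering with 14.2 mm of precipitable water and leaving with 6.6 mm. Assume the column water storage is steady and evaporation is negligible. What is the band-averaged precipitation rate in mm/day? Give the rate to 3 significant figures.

R ≈ 38.8 mm/day

Column moisture flux per unit crosswind length is F = V × PW.
Inflow: F_in = 14 × 14.2 = 198.8 mm·m/s
Outflow: F_out = 14 × 6.6 = 92.4 mm·m/s
Steady-state rate R = (F_in − F_out)/L = (198.8 − 92.4) / 237000 m = 4.489e-04 mm/s.
R = 4.489e-04 × 3600 × 24 = 38.8 mm/day.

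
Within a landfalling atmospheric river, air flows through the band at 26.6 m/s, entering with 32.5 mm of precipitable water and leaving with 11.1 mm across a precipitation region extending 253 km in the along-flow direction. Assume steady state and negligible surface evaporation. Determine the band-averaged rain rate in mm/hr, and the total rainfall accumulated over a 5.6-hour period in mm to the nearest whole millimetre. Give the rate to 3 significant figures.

R ≈ 8.10 mm/hr; total ≈ 45 mm

Column moisture flux per unit crosswind length is F = V × PW.
Inflow: F_in = 26.6 × 32.5 = 864.5 mm·m/s
Outflow: F_out = 26.6 × 11.1 = 295.26 mm·m/s
Steady-state rate R = (F_in − F_out)/L = (864.5 − 295.26) / 253000 m = 2.250e-03 mm/s.
R = 2.250e-03 × 3600 = 8.10 mm/hr.
Over 5.6 h: total = 8.10 × 5.6 = 45.36 ≈ 45 mm.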